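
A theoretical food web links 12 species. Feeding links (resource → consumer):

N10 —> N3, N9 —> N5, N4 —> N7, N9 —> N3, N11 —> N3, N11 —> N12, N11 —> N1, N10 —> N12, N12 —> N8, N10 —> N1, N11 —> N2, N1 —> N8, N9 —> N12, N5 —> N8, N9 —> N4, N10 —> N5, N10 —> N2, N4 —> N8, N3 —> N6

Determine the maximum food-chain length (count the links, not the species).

One longest chain: N11 → N3 → N6.
It has 3 species and 2 links.

2 links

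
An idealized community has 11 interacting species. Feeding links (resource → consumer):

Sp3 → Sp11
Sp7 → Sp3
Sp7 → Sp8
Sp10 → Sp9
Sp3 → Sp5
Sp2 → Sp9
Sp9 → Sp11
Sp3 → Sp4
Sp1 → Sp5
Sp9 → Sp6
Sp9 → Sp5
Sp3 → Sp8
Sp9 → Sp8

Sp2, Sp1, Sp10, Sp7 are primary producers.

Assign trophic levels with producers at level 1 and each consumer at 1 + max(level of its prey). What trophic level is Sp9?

Sp2 is a producer → level 1.
Sp9 eats Sp2 (level 1); other prey at levels: Sp10 1 → level 2.

Trophic level 2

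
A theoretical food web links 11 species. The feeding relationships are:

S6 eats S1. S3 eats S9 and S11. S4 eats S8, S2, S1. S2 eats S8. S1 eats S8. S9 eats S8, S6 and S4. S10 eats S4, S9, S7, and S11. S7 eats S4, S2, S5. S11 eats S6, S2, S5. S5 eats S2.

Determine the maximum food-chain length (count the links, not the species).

One longest chain: S8 → S2 → S5 → S7 → S10.
It has 5 species and 4 links.

4 links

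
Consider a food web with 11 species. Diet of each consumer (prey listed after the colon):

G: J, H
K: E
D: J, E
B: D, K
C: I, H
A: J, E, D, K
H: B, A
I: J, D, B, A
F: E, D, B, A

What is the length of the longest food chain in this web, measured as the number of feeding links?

4 links

One longest chain: J → D → B → H → G.
It has 5 species and 4 links.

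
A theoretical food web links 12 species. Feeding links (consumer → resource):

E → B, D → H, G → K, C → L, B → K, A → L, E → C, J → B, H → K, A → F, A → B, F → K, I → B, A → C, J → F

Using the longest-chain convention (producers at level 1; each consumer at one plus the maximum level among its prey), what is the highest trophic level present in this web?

3

Producers (level 1): L, K.
L → C → E gives E level 3.
No species has a prey at level 3, so no species reaches level 4.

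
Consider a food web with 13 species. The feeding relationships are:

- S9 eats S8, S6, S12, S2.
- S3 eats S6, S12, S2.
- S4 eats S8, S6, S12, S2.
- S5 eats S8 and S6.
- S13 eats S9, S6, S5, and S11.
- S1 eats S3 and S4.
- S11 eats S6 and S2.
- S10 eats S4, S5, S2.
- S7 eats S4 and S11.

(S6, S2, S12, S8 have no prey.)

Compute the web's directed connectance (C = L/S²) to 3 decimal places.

The web has S = 13 species and L = 26 feeding links.
C = L / S² = 26 / 169 = 0.1538 ≈ 0.154.

C = 0.154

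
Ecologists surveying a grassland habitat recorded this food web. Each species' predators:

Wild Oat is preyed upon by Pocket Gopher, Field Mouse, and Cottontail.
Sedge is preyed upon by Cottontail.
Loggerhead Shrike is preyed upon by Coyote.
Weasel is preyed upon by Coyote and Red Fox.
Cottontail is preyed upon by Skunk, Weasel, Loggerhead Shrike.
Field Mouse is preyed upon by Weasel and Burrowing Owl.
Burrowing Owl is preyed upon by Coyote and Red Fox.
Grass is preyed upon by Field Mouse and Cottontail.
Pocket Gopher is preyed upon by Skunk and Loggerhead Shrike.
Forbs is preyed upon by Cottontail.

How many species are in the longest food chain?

4 species

One longest chain: Wild Oat → Cottontail → Weasel → Red Fox.
It has 4 species and 3 links.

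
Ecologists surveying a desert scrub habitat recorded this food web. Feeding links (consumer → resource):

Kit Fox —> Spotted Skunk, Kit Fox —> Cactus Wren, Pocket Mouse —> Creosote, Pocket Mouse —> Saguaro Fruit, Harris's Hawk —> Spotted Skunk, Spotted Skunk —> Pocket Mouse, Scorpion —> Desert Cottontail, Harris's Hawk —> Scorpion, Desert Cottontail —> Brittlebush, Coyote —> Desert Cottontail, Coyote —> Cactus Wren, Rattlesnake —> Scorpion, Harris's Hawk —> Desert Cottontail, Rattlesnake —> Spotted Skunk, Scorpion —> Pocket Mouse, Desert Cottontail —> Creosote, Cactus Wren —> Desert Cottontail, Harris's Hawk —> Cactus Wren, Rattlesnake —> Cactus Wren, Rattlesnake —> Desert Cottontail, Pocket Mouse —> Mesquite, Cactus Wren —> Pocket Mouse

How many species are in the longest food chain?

4 species

One longest chain: Creosote → Desert Cottontail → Cactus Wren → Coyote.
It has 4 species and 3 links.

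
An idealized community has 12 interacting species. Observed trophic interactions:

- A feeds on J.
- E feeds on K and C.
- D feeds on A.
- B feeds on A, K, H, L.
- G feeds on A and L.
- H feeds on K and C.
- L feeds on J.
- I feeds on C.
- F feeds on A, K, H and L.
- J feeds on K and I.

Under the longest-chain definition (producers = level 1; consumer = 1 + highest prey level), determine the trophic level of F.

Trophic level 5

C is a producer → level 1.
I eats C → level 2.
J eats I (level 2); other prey at levels: K 1 → level 3.
A eats J → level 4.
F eats A (level 4); other prey at levels: K 1, H 2, L 4 → level 5.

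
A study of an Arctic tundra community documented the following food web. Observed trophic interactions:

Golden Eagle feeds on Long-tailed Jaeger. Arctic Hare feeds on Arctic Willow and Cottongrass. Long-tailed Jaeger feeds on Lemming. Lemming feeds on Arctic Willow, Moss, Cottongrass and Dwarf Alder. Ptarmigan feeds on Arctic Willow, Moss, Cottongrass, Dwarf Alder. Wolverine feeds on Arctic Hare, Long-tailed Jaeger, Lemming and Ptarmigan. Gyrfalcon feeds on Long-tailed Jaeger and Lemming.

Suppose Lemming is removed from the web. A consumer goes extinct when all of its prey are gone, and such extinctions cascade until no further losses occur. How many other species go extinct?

3

Remove Lemming.
Round 1: Long-tailed Jaeger (all prey gone) → extinct.
Round 2: Golden Eagle (all prey gone), Gyrfalcon (all prey gone) → extinct.
No further losses. Total secondary extinctions: 3.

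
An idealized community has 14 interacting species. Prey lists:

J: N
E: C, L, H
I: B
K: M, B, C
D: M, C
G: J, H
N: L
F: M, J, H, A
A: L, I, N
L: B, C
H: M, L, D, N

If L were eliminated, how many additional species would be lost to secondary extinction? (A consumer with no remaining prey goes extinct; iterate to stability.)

2

Remove L.
Round 1: N (all prey gone) → extinct.
Round 2: J (all prey gone) → extinct.
No further losses. Total secondary extinctions: 2.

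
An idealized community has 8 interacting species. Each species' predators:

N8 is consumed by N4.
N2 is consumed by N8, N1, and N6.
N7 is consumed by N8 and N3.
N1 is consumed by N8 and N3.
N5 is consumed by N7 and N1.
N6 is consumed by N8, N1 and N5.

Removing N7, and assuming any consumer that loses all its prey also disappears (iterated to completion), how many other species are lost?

0

Remove N7.
Every predator of it retains at least one other prey: N3 still has N1; N8 still has N2, N6, N1.
No consumer loses all prey, so no secondary extinctions occur.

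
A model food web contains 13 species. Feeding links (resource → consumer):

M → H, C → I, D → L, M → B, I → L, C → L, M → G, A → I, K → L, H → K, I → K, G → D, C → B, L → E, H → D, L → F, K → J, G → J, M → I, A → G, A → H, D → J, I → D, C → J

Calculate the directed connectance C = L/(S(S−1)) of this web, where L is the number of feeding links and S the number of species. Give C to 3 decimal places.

C = 0.154

The web has S = 13 species and L = 24 feeding links.
C = L / (S(S−1)) = 24 / 156 = 0.1538 ≈ 0.154.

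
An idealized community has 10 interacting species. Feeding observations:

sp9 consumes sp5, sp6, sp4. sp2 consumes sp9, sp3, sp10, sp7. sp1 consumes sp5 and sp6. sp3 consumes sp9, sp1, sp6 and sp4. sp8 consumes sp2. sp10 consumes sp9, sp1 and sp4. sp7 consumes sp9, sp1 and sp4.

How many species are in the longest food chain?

One longest chain: sp4 → sp9 → sp10 → sp2 → sp8.
It has 5 species and 4 links.

5 species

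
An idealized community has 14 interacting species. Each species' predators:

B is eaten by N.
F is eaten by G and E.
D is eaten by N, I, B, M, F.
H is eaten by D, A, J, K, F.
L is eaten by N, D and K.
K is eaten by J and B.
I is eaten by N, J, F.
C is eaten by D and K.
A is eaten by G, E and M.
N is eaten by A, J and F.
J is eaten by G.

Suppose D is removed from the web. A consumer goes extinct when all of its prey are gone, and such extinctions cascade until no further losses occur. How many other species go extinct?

1

Remove D.
Round 1: I (all prey gone) → extinct.
No further losses. Total secondary extinctions: 1.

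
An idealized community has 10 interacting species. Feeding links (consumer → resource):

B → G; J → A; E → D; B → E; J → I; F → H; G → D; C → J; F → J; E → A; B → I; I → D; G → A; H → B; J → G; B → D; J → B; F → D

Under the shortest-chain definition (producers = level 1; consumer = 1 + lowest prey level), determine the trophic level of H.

D is a producer → level 1.
B eats D → level 2.
H eats B → level 3.
No prey of H is below level 2, so 3 is the minimum.

Trophic level 3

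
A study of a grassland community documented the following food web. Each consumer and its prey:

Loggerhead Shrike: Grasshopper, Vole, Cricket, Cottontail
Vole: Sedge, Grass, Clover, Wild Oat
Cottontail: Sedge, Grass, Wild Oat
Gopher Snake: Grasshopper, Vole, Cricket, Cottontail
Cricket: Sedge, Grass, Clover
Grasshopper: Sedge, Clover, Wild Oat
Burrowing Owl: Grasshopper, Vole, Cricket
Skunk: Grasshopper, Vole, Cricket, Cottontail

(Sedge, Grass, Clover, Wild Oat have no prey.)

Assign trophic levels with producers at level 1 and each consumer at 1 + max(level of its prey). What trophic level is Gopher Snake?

Sedge is a producer → level 1.
Grasshopper eats Sedge (level 1); other prey at levels: Clover 1, Wild Oat 1 → level 2.
Gopher Snake eats Grasshopper (level 2); other prey at levels: Vole 2, Cricket 2, Cottontail 2 → level 3.

Trophic level 3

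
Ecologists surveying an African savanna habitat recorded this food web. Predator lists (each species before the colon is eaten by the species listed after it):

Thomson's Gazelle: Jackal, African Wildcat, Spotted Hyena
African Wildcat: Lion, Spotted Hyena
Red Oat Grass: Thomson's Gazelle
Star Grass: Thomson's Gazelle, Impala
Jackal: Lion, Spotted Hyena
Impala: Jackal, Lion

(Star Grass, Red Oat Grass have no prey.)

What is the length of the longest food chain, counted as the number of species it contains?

One longest chain: Star Grass → Thomson's Gazelle → Jackal → Lion.
It has 4 species and 3 links.

4 species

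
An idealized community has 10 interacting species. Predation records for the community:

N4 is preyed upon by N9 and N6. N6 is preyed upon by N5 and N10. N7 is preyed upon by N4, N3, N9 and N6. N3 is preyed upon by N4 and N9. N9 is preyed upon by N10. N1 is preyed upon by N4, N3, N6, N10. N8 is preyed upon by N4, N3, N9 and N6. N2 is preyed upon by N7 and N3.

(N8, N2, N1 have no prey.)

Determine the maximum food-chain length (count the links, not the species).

One longest chain: N2 → N7 → N3 → N4 → N9 → N10.
It has 6 species and 5 links.

5 links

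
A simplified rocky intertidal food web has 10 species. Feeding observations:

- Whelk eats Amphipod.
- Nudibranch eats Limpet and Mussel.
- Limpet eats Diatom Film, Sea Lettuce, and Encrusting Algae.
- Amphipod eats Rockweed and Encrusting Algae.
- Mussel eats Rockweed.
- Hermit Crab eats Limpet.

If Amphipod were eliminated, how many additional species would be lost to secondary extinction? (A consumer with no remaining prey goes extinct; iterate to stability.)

Remove Amphipod.
Round 1: Whelk (all prey gone) → extinct.
No further losses. Total secondary extinctions: 1.

1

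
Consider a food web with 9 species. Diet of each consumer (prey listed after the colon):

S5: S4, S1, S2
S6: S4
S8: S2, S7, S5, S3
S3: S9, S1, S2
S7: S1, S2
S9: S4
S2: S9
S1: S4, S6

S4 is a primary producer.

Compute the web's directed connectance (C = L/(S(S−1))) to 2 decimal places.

The web has S = 9 species and L = 17 feeding links.
C = L / (S(S−1)) = 17 / 72 = 0.2361 ≈ 0.24.

C = 0.24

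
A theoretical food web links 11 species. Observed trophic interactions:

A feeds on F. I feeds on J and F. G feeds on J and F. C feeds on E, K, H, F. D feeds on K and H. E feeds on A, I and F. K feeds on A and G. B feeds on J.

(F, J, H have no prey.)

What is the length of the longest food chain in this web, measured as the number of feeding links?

One longest chain: F → G → K → D.
It has 4 species and 3 links.

3 links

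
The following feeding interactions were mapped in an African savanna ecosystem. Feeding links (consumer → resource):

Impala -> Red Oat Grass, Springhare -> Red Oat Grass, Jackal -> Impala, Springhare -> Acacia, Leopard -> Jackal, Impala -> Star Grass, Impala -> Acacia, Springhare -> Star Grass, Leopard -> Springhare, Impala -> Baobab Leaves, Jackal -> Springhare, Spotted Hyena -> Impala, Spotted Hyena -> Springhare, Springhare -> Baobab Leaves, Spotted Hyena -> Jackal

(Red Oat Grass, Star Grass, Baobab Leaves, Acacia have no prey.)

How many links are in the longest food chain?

One longest chain: Red Oat Grass → Springhare → Jackal → Spotted Hyena.
It has 4 species and 3 links.

3 links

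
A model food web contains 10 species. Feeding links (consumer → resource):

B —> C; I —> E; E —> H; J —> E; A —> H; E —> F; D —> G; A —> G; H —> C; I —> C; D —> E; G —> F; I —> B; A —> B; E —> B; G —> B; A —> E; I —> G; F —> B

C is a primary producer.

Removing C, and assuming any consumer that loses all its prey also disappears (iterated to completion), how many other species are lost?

Remove C.
Round 1: H (all prey gone), B (all prey gone) → extinct.
Round 2: F (all prey gone) → extinct.
Round 3: E (all prey gone), G (all prey gone) → extinct.
Round 4: J (all prey gone), A (all prey gone), D (all prey gone), I (all prey gone) → extinct.
No further losses. Total secondary extinctions: 9.

9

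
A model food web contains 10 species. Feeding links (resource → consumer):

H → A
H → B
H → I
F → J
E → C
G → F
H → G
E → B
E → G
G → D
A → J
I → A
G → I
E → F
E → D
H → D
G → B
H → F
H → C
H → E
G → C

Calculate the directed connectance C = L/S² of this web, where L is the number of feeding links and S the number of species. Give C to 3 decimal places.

The web has S = 10 species and L = 21 feeding links.
C = L / S² = 21 / 100 = 0.2100 ≈ 0.210.

C = 0.210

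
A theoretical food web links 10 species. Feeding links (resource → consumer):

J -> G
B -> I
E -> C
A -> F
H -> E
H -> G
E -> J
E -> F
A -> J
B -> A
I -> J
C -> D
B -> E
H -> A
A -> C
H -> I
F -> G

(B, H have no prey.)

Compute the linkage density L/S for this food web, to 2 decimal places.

L/S = 1.70

There are L = 17 links among S = 10 species.
L/S = 17/10 = 1.7000 ≈ 1.70.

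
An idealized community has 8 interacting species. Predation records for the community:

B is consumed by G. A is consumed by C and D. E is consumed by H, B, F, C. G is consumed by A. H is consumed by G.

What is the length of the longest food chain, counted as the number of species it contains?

One longest chain: E → H → G → A → D.
It has 5 species and 4 links.

5 species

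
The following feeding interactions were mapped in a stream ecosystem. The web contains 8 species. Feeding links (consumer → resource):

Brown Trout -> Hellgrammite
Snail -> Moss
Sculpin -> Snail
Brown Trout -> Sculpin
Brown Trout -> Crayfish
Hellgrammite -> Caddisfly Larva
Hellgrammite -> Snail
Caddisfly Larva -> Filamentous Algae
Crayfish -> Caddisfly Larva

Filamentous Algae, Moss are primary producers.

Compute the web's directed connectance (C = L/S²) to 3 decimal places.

C = 0.141

The web has S = 8 species and L = 9 feeding links.
C = L / S² = 9 / 64 = 0.1406 ≈ 0.141.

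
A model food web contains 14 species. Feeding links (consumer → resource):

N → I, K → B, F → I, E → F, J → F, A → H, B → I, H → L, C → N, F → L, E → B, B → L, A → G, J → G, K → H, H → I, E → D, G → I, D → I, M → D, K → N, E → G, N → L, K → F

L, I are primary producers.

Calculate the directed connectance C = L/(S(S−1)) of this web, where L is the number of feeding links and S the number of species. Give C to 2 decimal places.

The web has S = 14 species and L = 24 feeding links.
C = L / (S(S−1)) = 24 / 182 = 0.1319 ≈ 0.13.

C = 0.13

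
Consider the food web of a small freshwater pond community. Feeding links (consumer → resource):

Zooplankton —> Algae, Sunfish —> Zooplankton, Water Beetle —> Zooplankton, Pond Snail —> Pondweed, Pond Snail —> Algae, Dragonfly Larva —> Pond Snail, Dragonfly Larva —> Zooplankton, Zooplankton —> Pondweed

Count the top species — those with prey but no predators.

3

Top species (has prey, but nothing eats it): Water Beetle, Sunfish, Dragonfly Larva.
Count: 3.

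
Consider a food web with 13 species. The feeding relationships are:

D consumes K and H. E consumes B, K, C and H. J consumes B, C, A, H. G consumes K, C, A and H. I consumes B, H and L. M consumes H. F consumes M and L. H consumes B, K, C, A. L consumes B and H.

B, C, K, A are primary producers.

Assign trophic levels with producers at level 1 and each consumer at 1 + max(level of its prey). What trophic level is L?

B is a producer → level 1.
H eats B (level 1); other prey at levels: C 1, K 1, A 1 → level 2.
L eats H (level 2); other prey at levels: B 1 → level 3.

Trophic level 3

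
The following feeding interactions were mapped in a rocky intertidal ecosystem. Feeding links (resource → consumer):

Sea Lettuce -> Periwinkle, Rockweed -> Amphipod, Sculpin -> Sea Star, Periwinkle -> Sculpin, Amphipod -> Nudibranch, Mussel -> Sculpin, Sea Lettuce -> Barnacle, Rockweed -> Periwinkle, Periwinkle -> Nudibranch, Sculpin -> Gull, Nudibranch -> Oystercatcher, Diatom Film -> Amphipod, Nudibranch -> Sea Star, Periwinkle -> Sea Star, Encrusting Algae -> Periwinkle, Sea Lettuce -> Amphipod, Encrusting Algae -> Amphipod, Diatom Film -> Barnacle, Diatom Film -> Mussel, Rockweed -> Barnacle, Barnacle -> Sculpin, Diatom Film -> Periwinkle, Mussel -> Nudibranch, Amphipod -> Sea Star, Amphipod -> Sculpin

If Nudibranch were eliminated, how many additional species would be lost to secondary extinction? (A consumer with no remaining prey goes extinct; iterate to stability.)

1

Remove Nudibranch.
Round 1: Oystercatcher (all prey gone) → extinct.
No further losses. Total secondary extinctions: 1.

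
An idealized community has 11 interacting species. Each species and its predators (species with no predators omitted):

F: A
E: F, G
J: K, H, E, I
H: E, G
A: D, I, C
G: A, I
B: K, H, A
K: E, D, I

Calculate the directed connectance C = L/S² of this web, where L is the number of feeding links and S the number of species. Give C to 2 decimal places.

C = 0.17

The web has S = 11 species and L = 20 feeding links.
C = L / S² = 20 / 121 = 0.1653 ≈ 0.17.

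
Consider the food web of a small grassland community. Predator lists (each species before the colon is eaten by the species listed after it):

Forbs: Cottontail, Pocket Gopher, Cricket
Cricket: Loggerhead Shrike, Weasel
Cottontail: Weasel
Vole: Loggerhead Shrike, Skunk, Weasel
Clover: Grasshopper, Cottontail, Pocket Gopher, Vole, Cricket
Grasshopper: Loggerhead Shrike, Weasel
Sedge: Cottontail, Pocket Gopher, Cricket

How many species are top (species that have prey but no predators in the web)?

4

Top species (has prey, but nothing eats it): Pocket Gopher, Loggerhead Shrike, Skunk, Weasel.
Count: 4.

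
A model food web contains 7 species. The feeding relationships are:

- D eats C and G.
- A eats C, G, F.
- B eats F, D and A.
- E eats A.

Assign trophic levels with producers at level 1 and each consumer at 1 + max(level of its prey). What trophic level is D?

Trophic level 2

G is a producer → level 1.
D eats G (level 1); other prey at levels: C 1 → level 2.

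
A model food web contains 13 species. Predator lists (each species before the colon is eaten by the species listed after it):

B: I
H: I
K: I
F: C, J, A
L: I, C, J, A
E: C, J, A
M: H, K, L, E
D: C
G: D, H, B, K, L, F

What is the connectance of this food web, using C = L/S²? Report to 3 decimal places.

C = 0.142

The web has S = 13 species and L = 24 feeding links.
C = L / S² = 24 / 169 = 0.1420 ≈ 0.142.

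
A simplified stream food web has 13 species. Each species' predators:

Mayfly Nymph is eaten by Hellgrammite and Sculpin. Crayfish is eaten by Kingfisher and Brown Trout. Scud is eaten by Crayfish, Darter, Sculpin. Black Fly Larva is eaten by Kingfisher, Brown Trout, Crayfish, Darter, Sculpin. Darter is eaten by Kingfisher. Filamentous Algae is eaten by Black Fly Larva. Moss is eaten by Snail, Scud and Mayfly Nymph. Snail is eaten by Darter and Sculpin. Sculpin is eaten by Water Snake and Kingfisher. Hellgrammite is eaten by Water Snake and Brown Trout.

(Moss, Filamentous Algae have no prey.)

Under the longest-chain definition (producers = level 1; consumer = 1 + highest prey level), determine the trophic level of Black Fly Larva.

Filamentous Algae is a producer → level 1.
Black Fly Larva eats Filamentous Algae → level 2.

Trophic level 2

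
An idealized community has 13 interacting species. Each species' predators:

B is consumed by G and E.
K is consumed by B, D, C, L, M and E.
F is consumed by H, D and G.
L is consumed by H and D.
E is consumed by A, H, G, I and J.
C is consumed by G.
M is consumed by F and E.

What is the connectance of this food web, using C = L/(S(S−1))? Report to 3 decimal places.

C = 0.135

The web has S = 13 species and L = 21 feeding links.
C = L / (S(S−1)) = 21 / 156 = 0.1346 ≈ 0.135.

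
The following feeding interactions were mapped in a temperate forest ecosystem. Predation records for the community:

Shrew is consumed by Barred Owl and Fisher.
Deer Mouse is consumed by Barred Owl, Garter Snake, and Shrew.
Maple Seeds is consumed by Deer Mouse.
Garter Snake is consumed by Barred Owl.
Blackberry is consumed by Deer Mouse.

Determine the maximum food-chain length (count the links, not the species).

3 links

One longest chain: Maple Seeds → Deer Mouse → Shrew → Barred Owl.
It has 4 species and 3 links.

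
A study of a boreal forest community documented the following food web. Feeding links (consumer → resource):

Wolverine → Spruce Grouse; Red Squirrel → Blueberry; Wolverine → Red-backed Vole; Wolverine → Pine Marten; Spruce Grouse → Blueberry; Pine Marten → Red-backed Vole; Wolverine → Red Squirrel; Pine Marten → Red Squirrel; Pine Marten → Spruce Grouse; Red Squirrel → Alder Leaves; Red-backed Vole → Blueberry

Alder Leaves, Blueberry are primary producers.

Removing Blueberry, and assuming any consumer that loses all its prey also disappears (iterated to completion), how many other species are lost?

Remove Blueberry.
Round 1: Spruce Grouse (all prey gone), Red-backed Vole (all prey gone) → extinct.
No further losses. Total secondary extinctions: 2.

2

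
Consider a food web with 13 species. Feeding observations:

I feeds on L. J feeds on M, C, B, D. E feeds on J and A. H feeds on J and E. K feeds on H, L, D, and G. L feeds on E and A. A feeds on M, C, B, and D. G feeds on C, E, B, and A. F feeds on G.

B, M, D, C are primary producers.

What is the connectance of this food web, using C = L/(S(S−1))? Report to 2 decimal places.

The web has S = 13 species and L = 24 feeding links.
C = L / (S(S−1)) = 24 / 156 = 0.1538 ≈ 0.15.

C = 0.15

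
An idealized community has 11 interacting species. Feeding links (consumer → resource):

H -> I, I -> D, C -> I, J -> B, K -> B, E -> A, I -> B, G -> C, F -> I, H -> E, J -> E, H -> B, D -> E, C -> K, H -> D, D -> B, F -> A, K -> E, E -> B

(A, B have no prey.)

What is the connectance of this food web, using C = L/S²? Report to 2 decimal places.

The web has S = 11 species and L = 19 feeding links.
C = L / S² = 19 / 121 = 0.1570 ≈ 0.16.

C = 0.16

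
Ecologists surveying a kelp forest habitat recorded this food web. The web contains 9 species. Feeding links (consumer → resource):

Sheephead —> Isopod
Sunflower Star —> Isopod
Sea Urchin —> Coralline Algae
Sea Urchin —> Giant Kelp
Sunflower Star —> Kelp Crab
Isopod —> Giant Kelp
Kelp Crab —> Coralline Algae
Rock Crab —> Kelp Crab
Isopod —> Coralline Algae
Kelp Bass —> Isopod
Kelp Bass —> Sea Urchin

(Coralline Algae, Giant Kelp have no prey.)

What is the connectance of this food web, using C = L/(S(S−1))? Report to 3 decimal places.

C = 0.153

The web has S = 9 species and L = 11 feeding links.
C = L / (S(S−1)) = 11 / 72 = 0.1528 ≈ 0.153.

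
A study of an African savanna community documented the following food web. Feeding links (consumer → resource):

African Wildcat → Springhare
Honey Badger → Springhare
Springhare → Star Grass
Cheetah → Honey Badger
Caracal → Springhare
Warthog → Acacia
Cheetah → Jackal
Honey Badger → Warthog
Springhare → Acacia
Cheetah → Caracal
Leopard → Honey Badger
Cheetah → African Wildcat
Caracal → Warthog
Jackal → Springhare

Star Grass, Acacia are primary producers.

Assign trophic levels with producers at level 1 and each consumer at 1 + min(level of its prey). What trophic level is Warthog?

Acacia is a producer → level 1.
Warthog eats Acacia → level 2.

Trophic level 2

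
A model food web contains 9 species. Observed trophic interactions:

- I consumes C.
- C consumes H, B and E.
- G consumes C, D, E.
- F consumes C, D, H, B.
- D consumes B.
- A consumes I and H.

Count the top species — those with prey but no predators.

3

Top species (has prey, but nothing eats it): F, G, A.
Count: 3.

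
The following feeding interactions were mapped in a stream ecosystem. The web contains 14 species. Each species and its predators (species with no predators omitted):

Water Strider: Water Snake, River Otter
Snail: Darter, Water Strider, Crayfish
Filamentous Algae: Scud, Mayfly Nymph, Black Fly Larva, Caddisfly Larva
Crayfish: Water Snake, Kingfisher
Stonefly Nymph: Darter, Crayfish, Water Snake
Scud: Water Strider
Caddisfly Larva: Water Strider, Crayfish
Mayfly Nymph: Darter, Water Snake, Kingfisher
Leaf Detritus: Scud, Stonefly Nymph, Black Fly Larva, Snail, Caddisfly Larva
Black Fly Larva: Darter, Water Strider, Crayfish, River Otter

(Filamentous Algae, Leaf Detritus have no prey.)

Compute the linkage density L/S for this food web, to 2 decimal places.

L/S = 2.07

There are L = 29 links among S = 14 species.
L/S = 29/14 = 2.0714 ≈ 2.07.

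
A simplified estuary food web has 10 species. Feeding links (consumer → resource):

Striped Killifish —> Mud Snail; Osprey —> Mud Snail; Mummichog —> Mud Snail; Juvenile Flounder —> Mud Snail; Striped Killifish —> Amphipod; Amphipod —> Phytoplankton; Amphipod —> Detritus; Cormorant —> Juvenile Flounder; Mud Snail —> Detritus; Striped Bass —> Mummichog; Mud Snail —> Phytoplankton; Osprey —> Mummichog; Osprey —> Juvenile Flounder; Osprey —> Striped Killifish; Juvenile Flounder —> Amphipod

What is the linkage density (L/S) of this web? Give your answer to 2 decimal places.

L/S = 1.50

There are L = 15 links among S = 10 species.
L/S = 15/10 = 1.5000 ≈ 1.50.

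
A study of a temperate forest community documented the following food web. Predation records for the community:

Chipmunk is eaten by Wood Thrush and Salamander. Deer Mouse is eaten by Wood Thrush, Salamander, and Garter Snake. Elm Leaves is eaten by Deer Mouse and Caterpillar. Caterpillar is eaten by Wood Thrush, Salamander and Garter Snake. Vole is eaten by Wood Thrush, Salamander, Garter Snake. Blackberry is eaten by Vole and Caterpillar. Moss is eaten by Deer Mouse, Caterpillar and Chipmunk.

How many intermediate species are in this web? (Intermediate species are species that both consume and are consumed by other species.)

Intermediate species (has both prey and predators): Deer Mouse, Caterpillar, Chipmunk, Vole.
Count: 4.

4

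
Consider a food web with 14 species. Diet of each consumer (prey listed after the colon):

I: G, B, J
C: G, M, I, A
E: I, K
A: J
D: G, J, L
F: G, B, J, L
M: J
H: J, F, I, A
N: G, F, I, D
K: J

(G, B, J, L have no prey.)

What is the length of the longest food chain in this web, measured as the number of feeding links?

One longest chain: G → D → N.
It has 3 species and 2 links.

2 links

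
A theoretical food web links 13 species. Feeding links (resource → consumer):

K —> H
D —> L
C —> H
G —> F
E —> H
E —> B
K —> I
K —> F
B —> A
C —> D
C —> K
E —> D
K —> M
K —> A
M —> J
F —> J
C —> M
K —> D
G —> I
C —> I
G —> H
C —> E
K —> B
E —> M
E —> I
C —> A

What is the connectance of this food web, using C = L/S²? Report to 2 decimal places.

The web has S = 13 species and L = 26 feeding links.
C = L / S² = 26 / 169 = 0.1538 ≈ 0.15.

C = 0.15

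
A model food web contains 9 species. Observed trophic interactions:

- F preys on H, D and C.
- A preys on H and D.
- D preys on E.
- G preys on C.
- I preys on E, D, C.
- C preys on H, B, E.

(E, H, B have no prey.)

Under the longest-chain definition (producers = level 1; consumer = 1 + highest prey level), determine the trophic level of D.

Trophic level 2

E is a producer → level 1.
D eats E → level 2.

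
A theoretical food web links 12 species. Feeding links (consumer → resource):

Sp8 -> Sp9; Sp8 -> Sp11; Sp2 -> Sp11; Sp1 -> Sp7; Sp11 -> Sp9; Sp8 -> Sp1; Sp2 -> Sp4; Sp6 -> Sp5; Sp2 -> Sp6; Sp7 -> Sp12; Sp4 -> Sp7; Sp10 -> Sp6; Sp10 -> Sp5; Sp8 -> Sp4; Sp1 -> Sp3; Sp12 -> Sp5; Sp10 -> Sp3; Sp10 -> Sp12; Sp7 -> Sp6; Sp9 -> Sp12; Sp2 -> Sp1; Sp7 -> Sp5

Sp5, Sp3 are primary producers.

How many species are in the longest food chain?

5 species

One longest chain: Sp5 → Sp12 → Sp9 → Sp11 → Sp8.
It has 5 species and 4 links.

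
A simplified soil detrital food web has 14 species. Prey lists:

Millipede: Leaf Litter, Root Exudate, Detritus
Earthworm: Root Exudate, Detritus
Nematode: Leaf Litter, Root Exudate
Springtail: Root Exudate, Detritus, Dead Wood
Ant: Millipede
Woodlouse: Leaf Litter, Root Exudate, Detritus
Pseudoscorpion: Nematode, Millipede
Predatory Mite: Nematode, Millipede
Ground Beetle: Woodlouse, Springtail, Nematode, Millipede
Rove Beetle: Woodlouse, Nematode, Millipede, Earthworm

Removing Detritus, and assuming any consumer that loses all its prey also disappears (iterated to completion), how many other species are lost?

Remove Detritus.
Every predator of it retains at least one other prey: Woodlouse still has Leaf Litter, Root Exudate; Springtail still has Root Exudate, Dead Wood; Millipede still has Leaf Litter, Root Exudate; Earthworm still has Root Exudate.
No consumer loses all prey, so no secondary extinctions occur.

0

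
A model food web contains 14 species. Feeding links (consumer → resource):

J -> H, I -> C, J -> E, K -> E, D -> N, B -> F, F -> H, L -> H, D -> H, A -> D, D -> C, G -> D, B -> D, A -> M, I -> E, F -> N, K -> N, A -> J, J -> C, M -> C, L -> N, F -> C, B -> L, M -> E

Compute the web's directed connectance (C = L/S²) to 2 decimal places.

The web has S = 14 species and L = 24 feeding links.
C = L / S² = 24 / 196 = 0.1224 ≈ 0.12.

C = 0.12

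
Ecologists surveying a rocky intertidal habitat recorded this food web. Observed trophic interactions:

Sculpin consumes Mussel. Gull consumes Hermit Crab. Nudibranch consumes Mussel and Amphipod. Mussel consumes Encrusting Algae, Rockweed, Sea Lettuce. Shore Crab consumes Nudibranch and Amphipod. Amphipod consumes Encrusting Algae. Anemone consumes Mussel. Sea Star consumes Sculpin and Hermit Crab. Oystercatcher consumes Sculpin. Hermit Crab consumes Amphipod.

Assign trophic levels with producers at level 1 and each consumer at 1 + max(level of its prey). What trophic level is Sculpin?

Encrusting Algae is a producer → level 1.
Mussel eats Encrusting Algae (level 1); other prey at levels: Sea Lettuce 1, Rockweed 1 → level 2.
Sculpin eats Mussel → level 3.

Trophic level 3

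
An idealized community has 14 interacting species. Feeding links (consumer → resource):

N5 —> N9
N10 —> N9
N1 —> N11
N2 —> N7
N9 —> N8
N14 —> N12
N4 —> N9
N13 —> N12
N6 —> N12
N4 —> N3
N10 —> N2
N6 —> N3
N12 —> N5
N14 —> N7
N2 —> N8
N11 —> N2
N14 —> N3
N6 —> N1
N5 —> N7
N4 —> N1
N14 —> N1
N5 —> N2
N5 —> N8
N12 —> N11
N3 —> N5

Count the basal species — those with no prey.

2

Basal species (no prey listed): N7, N8.
Count: 2.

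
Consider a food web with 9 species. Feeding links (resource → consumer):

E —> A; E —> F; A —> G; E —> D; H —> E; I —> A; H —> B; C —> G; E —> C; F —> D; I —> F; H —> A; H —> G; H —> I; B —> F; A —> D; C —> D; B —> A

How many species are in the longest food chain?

4 species

One longest chain: H → E → A → G.
It has 4 species and 3 links.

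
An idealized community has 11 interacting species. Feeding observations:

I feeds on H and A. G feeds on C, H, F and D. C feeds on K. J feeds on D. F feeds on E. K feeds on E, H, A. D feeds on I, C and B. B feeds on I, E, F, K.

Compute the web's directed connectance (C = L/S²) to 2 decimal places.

C = 0.16

The web has S = 11 species and L = 19 feeding links.
C = L / S² = 19 / 121 = 0.1570 ≈ 0.16.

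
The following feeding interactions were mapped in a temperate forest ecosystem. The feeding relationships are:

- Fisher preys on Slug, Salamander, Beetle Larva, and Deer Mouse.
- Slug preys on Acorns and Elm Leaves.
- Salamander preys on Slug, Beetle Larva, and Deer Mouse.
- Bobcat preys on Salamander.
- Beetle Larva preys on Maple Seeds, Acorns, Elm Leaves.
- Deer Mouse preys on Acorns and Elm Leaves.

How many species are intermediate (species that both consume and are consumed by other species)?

Intermediate species (has both prey and predators): Beetle Larva, Slug, Deer Mouse, Salamander.
Count: 4.

4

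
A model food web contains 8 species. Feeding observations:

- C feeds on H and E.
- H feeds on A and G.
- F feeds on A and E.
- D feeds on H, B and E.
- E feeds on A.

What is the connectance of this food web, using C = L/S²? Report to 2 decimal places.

The web has S = 8 species and L = 10 feeding links.
C = L / S² = 10 / 64 = 0.1562 ≈ 0.16.

C = 0.16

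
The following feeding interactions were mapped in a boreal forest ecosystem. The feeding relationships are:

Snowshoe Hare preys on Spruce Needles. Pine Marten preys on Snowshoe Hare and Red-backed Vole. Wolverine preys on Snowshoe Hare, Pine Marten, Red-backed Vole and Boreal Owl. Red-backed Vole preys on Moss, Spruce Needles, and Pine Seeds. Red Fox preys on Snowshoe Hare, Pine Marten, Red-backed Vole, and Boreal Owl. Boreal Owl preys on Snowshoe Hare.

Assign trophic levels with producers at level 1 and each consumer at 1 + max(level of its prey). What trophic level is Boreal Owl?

Spruce Needles is a producer → level 1.
Snowshoe Hare eats Spruce Needles → level 2.
Boreal Owl eats Snowshoe Hare → level 3.

Trophic level 3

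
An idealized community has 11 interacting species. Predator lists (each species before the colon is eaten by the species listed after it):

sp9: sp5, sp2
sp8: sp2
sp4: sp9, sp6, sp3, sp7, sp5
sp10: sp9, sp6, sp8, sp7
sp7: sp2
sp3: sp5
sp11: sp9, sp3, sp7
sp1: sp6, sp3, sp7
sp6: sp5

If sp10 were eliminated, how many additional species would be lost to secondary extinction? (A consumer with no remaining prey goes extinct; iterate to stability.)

Remove sp10.
Round 1: sp8 (all prey gone) → extinct.
No further losses. Total secondary extinctions: 1.

1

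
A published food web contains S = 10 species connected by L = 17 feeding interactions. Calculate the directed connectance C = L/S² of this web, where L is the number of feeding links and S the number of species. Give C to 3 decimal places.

The web has S = 10 species and L = 17 feeding links.
C = L / S² = 17 / 100 = 0.1700 ≈ 0.170.

C = 0.170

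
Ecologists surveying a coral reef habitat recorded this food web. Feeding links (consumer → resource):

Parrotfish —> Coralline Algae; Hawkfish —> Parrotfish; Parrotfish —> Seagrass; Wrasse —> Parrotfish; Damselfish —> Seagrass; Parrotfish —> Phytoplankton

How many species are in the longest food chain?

3 species

One longest chain: Seagrass → Parrotfish → Hawkfish.
It has 3 species and 2 links.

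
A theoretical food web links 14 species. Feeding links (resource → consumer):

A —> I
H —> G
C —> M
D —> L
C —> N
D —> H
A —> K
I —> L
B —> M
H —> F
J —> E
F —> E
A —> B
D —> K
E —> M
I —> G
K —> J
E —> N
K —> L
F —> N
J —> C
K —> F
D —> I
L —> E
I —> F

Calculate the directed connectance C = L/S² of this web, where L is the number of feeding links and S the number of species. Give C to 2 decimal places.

The web has S = 14 species and L = 25 feeding links.
C = L / S² = 25 / 196 = 0.1276 ≈ 0.13.

C = 0.13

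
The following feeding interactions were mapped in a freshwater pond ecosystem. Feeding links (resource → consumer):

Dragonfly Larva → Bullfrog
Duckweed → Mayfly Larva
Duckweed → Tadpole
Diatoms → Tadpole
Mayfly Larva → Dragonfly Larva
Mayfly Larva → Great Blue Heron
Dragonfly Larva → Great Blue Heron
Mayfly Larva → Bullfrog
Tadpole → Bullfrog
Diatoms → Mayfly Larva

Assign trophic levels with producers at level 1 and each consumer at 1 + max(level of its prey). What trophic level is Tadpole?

Trophic level 2

Duckweed is a producer → level 1.
Tadpole eats Duckweed (level 1); other prey at levels: Diatoms 1 → level 2.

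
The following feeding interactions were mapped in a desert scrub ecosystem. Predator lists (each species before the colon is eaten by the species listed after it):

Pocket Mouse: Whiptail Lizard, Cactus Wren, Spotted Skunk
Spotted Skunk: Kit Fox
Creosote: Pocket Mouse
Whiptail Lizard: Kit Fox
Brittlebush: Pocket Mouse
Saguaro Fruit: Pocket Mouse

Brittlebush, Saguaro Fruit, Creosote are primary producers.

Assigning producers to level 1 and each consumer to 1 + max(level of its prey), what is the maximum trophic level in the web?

4

Producers (level 1): Brittlebush, Saguaro Fruit, Creosote.
Brittlebush → Pocket Mouse → Whiptail Lizard → Kit Fox gives Kit Fox level 4.
No species has a prey at level 4, so no species reaches level 5.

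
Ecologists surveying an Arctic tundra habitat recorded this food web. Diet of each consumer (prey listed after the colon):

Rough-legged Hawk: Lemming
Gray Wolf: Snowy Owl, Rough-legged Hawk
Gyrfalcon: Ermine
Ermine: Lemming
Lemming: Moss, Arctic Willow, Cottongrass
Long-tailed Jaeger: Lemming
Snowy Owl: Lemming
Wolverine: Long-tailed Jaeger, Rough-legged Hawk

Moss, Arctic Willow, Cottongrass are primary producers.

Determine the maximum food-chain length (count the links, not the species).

3 links

One longest chain: Moss → Lemming → Ermine → Gyrfalcon.
It has 4 species and 3 links.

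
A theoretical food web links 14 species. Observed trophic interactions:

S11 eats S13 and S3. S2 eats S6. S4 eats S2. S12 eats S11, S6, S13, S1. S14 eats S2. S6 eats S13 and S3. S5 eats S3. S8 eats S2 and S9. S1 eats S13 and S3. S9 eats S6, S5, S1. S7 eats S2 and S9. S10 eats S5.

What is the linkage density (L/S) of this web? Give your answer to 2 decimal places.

There are L = 22 links among S = 14 species.
L/S = 22/14 = 1.5714 ≈ 1.57.

L/S = 1.57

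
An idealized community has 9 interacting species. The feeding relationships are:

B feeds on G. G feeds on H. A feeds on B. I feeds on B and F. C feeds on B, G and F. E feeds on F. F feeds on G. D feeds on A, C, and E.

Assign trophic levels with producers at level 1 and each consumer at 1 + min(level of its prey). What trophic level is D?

H is a producer → level 1.
G eats H → level 2.
C eats G → level 3.
D eats C → level 4.
No prey of D is below level 3, so 4 is the minimum.

Trophic level 4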